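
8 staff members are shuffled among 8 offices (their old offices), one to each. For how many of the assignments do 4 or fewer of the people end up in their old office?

40179

Sum C(8,i)·!(8-i) for i = 0..4:
  i=0: C(8,0)·!8 = 1·14833 = 14833
  i=1: C(8,1)·!7 = 8·1854 = 14832
  i=2: C(8,2)·!6 = 28·265 = 7420
  i=3: C(8,3)·!5 = 56·44 = 2464
  i=4: C(8,4)·!4 = 70·9 = 630
Total = 40179.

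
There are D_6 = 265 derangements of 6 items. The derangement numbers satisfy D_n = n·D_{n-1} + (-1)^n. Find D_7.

1854

D_7 = 7·265 - 1 = 1854.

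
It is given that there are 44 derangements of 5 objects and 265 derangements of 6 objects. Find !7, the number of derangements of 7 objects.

!7 = (7-1)·(!6 + !5) = 6·(265 + 44) = 6·309 = 1854.

1854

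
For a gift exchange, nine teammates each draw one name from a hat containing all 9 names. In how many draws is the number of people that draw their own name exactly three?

22260

Choose which 3 of the 9 are fixed: C(9,3) = 84.
The other 6 form a derangement: !6 = 265.
Total: 84 × 265 = 22260.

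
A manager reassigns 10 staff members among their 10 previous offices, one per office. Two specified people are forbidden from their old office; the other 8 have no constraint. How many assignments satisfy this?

Inclusion-exclusion on the 2 forbidden self-matches:
Σ_{j=0}^{2} (-1)^j C(2,j)(10-j)!
= C(2,0)·10! - C(2,1)·9! + C(2,2)·8!
= 3628800 - 725760 + 40320
= 2943360

2943360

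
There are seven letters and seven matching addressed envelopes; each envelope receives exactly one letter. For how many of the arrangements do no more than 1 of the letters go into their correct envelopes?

Sum C(7,i)·!(7-i) for i = 0..1:
  i=0: C(7,0)·!7 = 1·1854 = 1854
  i=1: C(7,1)·!6 = 7·265 = 1855
Total = 3709.

3709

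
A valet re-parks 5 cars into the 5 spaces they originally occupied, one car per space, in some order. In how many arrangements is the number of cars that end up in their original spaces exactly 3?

10

Pick the 3 fixed positions: C(5,3) = 10 ways.
The other 2 form a derangement: !2 = 1.
Total: 10 × 1 = 10.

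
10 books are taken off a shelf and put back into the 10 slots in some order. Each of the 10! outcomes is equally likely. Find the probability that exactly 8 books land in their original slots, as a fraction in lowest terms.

1/80640

Favorable outcomes: C(10,8)·!2 = 45·1 = 45.
Total outcomes: 10! = 3628800.
Probability = 45/3628800 = 1/80640.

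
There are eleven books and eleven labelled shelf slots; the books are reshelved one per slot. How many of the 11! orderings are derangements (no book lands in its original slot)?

14684570

The number of derangements of 11 is !11 = Σ_{k=0}^{11} (-1)^k·11!/k!
= 11! - 11!/1! + 11!/2! - 11!/3! + 11!/4! - 11!/5! + 11!/6! - 11!/7! + 11!/8! - 11!/9! + 11!/10! - 11!/11!
= 39916800 - 39916800 + 19958400 - 6652800 + 1663200 - 332640 + 55440 - 7920 + 990 - 110 + 11 - 1
= 14684570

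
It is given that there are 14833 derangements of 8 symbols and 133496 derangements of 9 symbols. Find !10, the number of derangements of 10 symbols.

1334961

!10 = (10-1)·(!9 + !8) = 9·(133496 + 14833) = 9·148329 = 1334961.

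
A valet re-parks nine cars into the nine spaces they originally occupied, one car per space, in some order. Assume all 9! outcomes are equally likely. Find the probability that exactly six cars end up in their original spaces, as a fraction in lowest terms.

1/2160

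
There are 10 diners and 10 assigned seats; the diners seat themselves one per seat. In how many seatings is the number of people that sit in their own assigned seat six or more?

2176

# with exactly i fixed is C(10,i)·!(10-i); sum over i=6..10:
  i=6: C(10,6)·!4 = 210·9 = 1890
  i=7: C(10,7)·!3 = 120·2 = 240
  i=8: C(10,8)·!2 = 45·1 = 45
  i=9: C(10,9)·!1 = 10·0 = 0
  i=10: C(10,10)·!0 = 1·1 = 1
Total = 2176.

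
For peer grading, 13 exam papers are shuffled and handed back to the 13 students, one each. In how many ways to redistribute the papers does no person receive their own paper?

2290792932

The subfactorial !13 = [13!/e] (nearest integer).
13! = 6227020800, and 6227020800/e ≈ 2290792932.07, so !13 = 2290792932.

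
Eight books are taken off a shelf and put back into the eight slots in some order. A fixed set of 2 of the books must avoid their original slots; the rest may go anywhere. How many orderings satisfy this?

30960

Inclusion-exclusion on the 2 forbidden self-matches:
Σ_{j=0}^{2} (-1)^j C(2,j)(8-j)!
= C(2,0)·8! - C(2,1)·7! + C(2,2)·6!
= 40320 - 10080 + 720
= 30960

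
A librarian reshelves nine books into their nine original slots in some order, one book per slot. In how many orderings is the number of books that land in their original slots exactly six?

168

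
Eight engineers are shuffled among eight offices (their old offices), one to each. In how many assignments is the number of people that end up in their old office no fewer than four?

Sum C(8,i)·!(8-i) for i = 4..8:
  i=4: C(8,4)·!4 = 70·9 = 630
  i=5: C(8,5)·!3 = 56·2 = 112
  i=6: C(8,6)·!2 = 28·1 = 28
  i=7: C(8,7)·!1 = 8·0 = 0
  i=8: C(8,8)·!0 = 1·1 = 1
Total = 771.

771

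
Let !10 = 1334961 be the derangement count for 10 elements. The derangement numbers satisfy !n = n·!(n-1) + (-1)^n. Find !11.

14684570

!11 = 11·1334961 - 1 = 14684570.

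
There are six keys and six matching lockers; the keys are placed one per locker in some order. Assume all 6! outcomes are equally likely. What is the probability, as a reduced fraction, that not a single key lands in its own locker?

53/144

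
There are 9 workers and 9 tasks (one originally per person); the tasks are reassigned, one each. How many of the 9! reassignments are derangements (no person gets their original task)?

Use !n = n·!(n-1) + (-1)^n.
!9 = 9·14833 - 1 = 133496

133496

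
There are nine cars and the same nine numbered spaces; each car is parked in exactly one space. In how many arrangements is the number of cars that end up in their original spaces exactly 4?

5544

Pick the 4 fixed positions: C(9,4) = 126 ways.
The remaining 5 must be deranged: !5 = 44.
Total: 126 × 44 = 5544.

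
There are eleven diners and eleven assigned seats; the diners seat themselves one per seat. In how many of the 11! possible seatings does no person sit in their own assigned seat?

!11 = 11! · Σ_{k=0}^{11} (-1)^k/k!
= 11! - 11!/1! + 11!/2! - 11!/3! + 11!/4! - 11!/5! + 11!/6! - 11!/7! + 11!/8! - 11!/9! + 11!/10! - 11!/11!
= 39916800 - 39916800 + 19958400 - 6652800 + 1663200 - 332640 + 55440 - 7920 + 990 - 110 + 11 - 1
= 14684570

14684570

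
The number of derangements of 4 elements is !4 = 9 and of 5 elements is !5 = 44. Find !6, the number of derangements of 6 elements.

!6 = (6-1)·(!5 + !4) = 5·(44 + 9) = 5·53 = 265.

265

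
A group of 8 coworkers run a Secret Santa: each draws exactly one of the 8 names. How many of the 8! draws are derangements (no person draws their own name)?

The subfactorial !8 = [8!/e] (nearest integer).
8! = 40320, and 40320/e ≈ 14832.90, so !8 = 14833.

14833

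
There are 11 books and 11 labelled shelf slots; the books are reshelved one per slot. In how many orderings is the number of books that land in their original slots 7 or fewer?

39916414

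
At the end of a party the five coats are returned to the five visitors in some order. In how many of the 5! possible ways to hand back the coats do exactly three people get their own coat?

Choose which 3 of the 5 are fixed: C(5,3) = 10.
The remaining 2 must be deranged: !2 = 1.
Total: 10 × 1 = 10.

10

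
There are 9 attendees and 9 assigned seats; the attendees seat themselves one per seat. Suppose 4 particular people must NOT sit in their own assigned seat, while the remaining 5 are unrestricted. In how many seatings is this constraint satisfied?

Inclusion-exclusion on the 4 forbidden self-matches:
Σ_{j=0}^{4} (-1)^j C(4,j)(9-j)!
= C(4,0)·9! - C(4,1)·8! + C(4,2)·7! - C(4,3)·6! + C(4,4)·5!
= 362880 - 161280 + 30240 - 2880 + 120
= 229080

229080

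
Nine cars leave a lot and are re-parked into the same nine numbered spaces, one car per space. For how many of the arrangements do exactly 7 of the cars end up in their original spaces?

36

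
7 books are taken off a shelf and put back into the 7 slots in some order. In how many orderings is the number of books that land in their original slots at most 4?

5018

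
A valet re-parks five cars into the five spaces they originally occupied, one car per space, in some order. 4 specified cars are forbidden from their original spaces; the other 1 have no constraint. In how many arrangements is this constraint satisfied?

Let A_j be the event that the j-th constrained one is fixed. By inclusion-exclusion over the 4 events:
Σ_{j=0}^{4} (-1)^j C(4,j)(5-j)!
= C(4,0)·5! - C(4,1)·4! + C(4,2)·3! - C(4,3)·2! + C(4,4)·1!
= 120 - 96 + 36 - 8 + 1
= 53

53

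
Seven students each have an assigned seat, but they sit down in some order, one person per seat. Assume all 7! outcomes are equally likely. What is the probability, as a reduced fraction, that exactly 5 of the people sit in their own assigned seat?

1/240

Favorable outcomes: C(7,5)·!2 = 21·1 = 21.
Total outcomes: 7! = 5040.
Probability = 21/5040 = 1/240.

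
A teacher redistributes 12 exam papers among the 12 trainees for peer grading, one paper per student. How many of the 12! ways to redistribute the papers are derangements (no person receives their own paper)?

By inclusion-exclusion, !12 = Σ (-1)^k · 12!/k! for k=0..12
= 12! - 12!/1! + 12!/2! - 12!/3! + 12!/4! - 12!/5! + 12!/6! - 12!/7! + 12!/8! - 12!/9! + 12!/10! - 12!/11! + 12!/12!
= 479001600 - 479001600 + 239500800 - 79833600 + 19958400 - 3991680 + 665280 - 95040 + 11880 - 1320 + 132 - 12 + 1
= 176214841

176214841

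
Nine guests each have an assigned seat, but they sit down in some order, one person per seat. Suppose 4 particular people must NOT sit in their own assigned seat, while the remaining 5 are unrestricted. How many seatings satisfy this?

Inclusion-exclusion on the 4 forbidden self-matches:
Σ_{j=0}^{4} (-1)^j C(4,j)(9-j)!
= C(4,0)·9! - C(4,1)·8! + C(4,2)·7! - C(4,3)·6! + C(4,4)·5!
= 362880 - 161280 + 30240 - 2880 + 120
= 229080

229080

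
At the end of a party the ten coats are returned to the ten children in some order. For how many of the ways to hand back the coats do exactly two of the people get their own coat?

667485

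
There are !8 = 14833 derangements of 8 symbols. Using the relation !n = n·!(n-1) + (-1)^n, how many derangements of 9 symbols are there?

!9 = 9·14833 - 1 = 133496.

133496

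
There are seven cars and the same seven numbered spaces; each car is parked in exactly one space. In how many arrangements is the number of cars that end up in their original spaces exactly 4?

70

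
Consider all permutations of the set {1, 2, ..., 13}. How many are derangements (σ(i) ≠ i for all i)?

By inclusion-exclusion, !13 = Σ (-1)^k · 13!/k! for k=0..13
= 13! - 13!/1! + 13!/2! - 13!/3! + 13!/4! - 13!/5! + 13!/6! - 13!/7! + 13!/8! - 13!/9! + 13!/10! - 13!/11! + 13!/12! - 13!/13!
= 6227020800 - 6227020800 + 3113510400 - 1037836800 + 259459200 - 51891840 + 8648640 - 1235520 + 154440 - 17160 + 1716 - 156 + 13 - 1
= 2290792932

2290792932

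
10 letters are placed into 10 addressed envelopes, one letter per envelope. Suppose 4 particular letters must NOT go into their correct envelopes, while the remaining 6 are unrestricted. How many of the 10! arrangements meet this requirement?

Inclusion-exclusion on the 4 forbidden self-matches:
Σ_{j=0}^{4} (-1)^j C(4,j)(10-j)!
= C(4,0)·10! - C(4,1)·9! + C(4,2)·8! - C(4,3)·7! + C(4,4)·6!
= 3628800 - 1451520 + 241920 - 20160 + 720
= 2399760

2399760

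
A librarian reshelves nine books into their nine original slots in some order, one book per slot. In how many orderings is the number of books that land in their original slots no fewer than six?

205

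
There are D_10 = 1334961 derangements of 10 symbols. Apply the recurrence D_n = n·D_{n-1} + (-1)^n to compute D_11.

D_11 = 11·1334961 - 1 = 14684570.

14684570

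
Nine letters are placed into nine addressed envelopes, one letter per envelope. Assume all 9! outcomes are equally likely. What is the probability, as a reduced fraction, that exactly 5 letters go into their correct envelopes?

Favorable outcomes: C(9,5)·!4 = 126·9 = 1134.
Total outcomes: 9! = 362880.
Probability = 1134/362880 = 1/320.

1/320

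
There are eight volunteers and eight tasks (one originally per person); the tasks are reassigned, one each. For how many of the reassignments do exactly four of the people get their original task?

630

Pick the 4 fixed positions: C(8,4) = 70 ways.
The remaining 4 must be deranged: !4 = 9.
Total: 70 × 9 = 630.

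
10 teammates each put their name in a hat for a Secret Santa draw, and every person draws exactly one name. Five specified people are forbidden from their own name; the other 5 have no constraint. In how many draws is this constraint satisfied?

Let A_j be the event that the j-th constrained one is fixed. By inclusion-exclusion over the 5 events:
Σ_{j=0}^{5} (-1)^j C(5,j)(10-j)!
= C(5,0)·10! - C(5,1)·9! + C(5,2)·8! - C(5,3)·7! + C(5,4)·6! - C(5,5)·5!
= 3628800 - 1814400 + 403200 - 50400 + 3600 - 120
= 2170680

2170680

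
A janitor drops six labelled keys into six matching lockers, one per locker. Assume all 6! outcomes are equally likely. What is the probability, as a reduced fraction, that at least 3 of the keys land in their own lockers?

7/90

Favorable outcomes: Σ_{i≥3} C(6,i)·!(6-i) = 20·2 + 15·1 + 6·0 + 1·1 = 56.
Total outcomes: 6! = 720.
Probability = 56/720 = 7/90.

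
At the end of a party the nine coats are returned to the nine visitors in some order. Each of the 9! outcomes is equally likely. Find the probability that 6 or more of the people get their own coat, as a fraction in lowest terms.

Favorable outcomes: Σ_{i≥6} C(9,i)·!(9-i) = 84·2 + 36·1 + 9·0 + 1·1 = 205.
Total outcomes: 9! = 362880.
Probability = 205/362880 = 41/72576.

41/72576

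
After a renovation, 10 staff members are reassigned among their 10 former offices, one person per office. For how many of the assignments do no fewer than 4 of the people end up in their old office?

68914

Sum C(10,i)·!(10-i) for i = 4..10:
  i=4: C(10,4)·!6 = 210·265 = 55650
  i=5: C(10,5)·!5 = 252·44 = 11088
  i=6: C(10,6)·!4 = 210·9 = 1890
  i=7: C(10,7)·!3 = 120·2 = 240
  i=8: C(10,8)·!2 = 45·1 = 45
  i=9: C(10,9)·!1 = 10·0 = 0
  i=10: C(10,10)·!0 = 1·1 = 1
Total = 68914.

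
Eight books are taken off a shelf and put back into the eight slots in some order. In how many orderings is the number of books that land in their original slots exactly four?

630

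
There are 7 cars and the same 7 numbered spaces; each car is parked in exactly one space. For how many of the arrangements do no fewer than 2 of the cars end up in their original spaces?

1331

Sum C(7,i)·!(7-i) for i = 2..7:
  i=2: C(7,2)·!5 = 21·44 = 924
  i=3: C(7,3)·!4 = 35·9 = 315
  i=4: C(7,4)·!3 = 35·2 = 70
  i=5: C(7,5)·!2 = 21·1 = 21
  i=6: C(7,6)·!1 = 7·0 = 0
  i=7: C(7,7)·!0 = 1·1 = 1
Total = 1331.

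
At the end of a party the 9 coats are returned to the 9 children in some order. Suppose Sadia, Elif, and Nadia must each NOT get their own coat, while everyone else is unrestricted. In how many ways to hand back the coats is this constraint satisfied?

Inclusion-exclusion on the 3 forbidden self-matches:
Σ_{j=0}^{3} (-1)^j C(3,j)(9-j)!
= C(3,0)·9! - C(3,1)·8! + C(3,2)·7! - C(3,3)·6!
= 362880 - 120960 + 15120 - 720
= 256320

256320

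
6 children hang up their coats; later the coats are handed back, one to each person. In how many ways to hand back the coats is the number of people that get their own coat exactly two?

Pick the 2 fixed positions: C(6,2) = 15 ways.
The remaining 4 must be deranged: !4 = 9.
Total: 15 × 9 = 135.

135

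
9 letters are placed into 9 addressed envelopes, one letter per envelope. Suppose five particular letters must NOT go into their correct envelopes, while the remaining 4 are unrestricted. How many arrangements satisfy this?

Inclusion-exclusion on the 5 forbidden self-matches:
Σ_{j=0}^{5} (-1)^j C(5,j)(9-j)!
= C(5,0)·9! - C(5,1)·8! + C(5,2)·7! - C(5,3)·6! + C(5,4)·5! - C(5,5)·4!
= 362880 - 201600 + 50400 - 7200 + 600 - 24
= 205056

205056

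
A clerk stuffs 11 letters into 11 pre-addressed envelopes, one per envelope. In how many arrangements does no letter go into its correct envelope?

14684570

The number of derangements of 11 is !11 = Σ_{k=0}^{11} (-1)^k·11!/k!
= 11! - 11!/1! + 11!/2! - 11!/3! + 11!/4! - 11!/5! + 11!/6! - 11!/7! + 11!/8! - 11!/9! + 11!/10! - 11!/11!
= 39916800 - 39916800 + 19958400 - 6652800 + 1663200 - 332640 + 55440 - 7920 + 990 - 110 + 11 - 1
= 14684570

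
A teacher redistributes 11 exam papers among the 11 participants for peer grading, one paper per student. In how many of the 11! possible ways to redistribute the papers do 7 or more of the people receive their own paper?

3356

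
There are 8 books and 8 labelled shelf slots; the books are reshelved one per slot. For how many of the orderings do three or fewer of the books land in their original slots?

# with exactly i fixed is C(8,i)·!(8-i); sum over i=0..3:
  i=0: C(8,0)·!8 = 1·14833 = 14833
  i=1: C(8,1)·!7 = 8·1854 = 14832
  i=2: C(8,2)·!6 = 28·265 = 7420
  i=3: C(8,3)·!5 = 56·44 = 2464
Total = 39549.

39549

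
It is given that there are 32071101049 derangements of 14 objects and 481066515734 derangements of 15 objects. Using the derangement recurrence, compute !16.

7697064251745

!16 = (16-1)·(!15 + !14) = 15·(481066515734 + 32071101049) = 15·513137616783 = 7697064251745.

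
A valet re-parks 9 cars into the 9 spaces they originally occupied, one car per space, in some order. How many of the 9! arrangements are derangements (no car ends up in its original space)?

Recurrence: !9 = 8·(!8 + !7).
!9 = 8·(14833 + 1854) = 8·16687 = 133496

133496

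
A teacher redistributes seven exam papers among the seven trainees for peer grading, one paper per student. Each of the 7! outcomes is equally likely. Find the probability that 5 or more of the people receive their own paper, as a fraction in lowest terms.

11/2520

Favorable outcomes: Σ_{i≥5} C(7,i)·!(7-i) = 21·1 + 7·0 + 1·1 = 22.
Total outcomes: 7! = 5040.
Probability = 22/5040 = 11/2520.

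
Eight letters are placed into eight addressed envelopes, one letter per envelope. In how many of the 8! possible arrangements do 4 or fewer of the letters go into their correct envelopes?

40179

Sum C(8,i)·!(8-i) for i = 0..4:
  i=0: C(8,0)·!8 = 1·14833 = 14833
  i=1: C(8,1)·!7 = 8·1854 = 14832
  i=2: C(8,2)·!6 = 28·265 = 7420
  i=3: C(8,3)·!5 = 56·44 = 2464
  i=4: C(8,4)·!4 = 70·9 = 630
Total = 40179.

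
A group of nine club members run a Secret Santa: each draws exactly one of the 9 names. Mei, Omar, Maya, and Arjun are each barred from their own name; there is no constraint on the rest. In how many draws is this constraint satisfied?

Inclusion-exclusion on the 4 forbidden self-matches:
Σ_{j=0}^{4} (-1)^j C(4,j)(9-j)!
= C(4,0)·9! - C(4,1)·8! + C(4,2)·7! - C(4,3)·6! + C(4,4)·5!
= 362880 - 161280 + 30240 - 2880 + 120
= 229080

229080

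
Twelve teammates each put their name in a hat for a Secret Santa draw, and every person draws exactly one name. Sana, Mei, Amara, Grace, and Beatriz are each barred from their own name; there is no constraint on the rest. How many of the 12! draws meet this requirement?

Let A_j be the event that the j-th constrained one is fixed. By inclusion-exclusion over the 5 events:
Σ_{j=0}^{5} (-1)^j C(5,j)(12-j)!
= C(5,0)·12! - C(5,1)·11! + C(5,2)·10! - C(5,3)·9! + C(5,4)·8! - C(5,5)·7!
= 479001600 - 199584000 + 36288000 - 3628800 + 201600 - 5040
= 312273360

312273360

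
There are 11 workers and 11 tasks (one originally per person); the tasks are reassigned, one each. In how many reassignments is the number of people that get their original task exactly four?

611820

Pick the 4 fixed positions: C(11,4) = 330 ways.
The remaining 7 must be deranged: !7 = 1854.
Total: 330 × 1854 = 611820.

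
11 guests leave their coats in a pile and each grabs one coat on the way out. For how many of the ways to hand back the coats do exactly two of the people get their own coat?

Choose which 2 of the 11 are fixed: C(11,2) = 55.
The remaining 9 must be deranged: !9 = 133496.
Total: 55 × 133496 = 7342280.

7342280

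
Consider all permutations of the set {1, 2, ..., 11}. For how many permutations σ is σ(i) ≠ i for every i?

The subfactorial !11 = [11!/e] (nearest integer).
11! = 39916800, and 39916800/e ≈ 14684570.08, so !11 = 14684570.

14684570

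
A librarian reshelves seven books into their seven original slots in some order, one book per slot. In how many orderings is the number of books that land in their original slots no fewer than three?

# with exactly i fixed is C(7,i)·!(7-i); sum over i=3..7:
  i=3: C(7,3)·!4 = 35·9 = 315
  i=4: C(7,4)·!3 = 35·2 = 70
  i=5: C(7,5)·!2 = 21·1 = 21
  i=6: C(7,6)·!1 = 7·0 = 0
  i=7: C(7,7)·!0 = 1·1 = 1
Total = 407.

407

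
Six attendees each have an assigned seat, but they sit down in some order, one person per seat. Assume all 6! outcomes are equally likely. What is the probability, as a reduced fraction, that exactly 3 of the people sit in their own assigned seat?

Favorable outcomes: C(6,3)·!3 = 20·2 = 40.
Total outcomes: 6! = 720.
Probability = 40/720 = 1/18.

1/18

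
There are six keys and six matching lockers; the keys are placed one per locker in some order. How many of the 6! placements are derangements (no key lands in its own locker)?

265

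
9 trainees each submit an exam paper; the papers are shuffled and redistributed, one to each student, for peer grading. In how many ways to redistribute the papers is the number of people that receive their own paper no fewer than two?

# with exactly i fixed is C(9,i)·!(9-i); sum over i=2..9:
  i=2: C(9,2)·!7 = 36·1854 = 66744
  i=3: C(9,3)·!6 = 84·265 = 22260
  i=4: C(9,4)·!5 = 126·44 = 5544
  i=5: C(9,5)·!4 = 126·9 = 1134
  i=6: C(9,6)·!3 = 84·2 = 168
  i=7: C(9,7)·!2 = 36·1 = 36
  i=8: C(9,8)·!1 = 9·0 = 0
  i=9: C(9,9)·!0 = 1·1 = 1
Total = 95887.

95887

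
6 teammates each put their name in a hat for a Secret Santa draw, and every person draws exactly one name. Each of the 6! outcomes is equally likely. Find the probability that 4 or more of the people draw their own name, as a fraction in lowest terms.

1/45

Favorable outcomes: Σ_{i≥4} C(6,i)·!(6-i) = 15·1 + 6·0 + 1·1 = 16.
Total outcomes: 6! = 720.
Probability = 16/720 = 1/45.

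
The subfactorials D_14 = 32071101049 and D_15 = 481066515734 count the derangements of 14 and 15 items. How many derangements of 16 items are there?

D_16 = (16-1)·(D_15 + D_14) = 15·(481066515734 + 32071101049) = 15·513137616783 = 7697064251745.

7697064251745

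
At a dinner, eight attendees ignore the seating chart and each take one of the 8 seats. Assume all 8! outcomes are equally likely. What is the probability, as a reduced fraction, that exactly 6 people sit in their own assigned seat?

Favorable outcomes: C(8,6)·!2 = 28·1 = 28.
Total outcomes: 8! = 40320.
Probability = 28/40320 = 1/1440.

1/1440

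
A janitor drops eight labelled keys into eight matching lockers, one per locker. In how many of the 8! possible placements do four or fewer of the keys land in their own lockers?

Sum C(8,i)·!(8-i) for i = 0..4:
  i=0: C(8,0)·!8 = 1·14833 = 14833
  i=1: C(8,1)·!7 = 8·1854 = 14832
  i=2: C(8,2)·!6 = 28·265 = 7420
  i=3: C(8,3)·!5 = 56·44 = 2464
  i=4: C(8,4)·!4 = 70·9 = 630
Total = 40179.

40179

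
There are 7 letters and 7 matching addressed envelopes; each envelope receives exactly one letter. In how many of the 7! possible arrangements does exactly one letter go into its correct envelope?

1855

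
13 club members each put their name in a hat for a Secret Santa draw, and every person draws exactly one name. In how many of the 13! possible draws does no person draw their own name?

2290792932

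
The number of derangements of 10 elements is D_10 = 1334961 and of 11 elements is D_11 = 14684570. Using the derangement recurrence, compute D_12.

176214841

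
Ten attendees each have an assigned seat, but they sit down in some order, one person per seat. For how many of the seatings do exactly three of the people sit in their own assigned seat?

222480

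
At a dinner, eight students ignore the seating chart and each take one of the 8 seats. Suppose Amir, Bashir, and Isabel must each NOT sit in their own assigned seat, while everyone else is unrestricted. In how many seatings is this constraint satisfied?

Let A_j be the event that the j-th constrained one is fixed. By inclusion-exclusion over the 3 events:
Σ_{j=0}^{3} (-1)^j C(3,j)(8-j)!
= C(3,0)·8! - C(3,1)·7! + C(3,2)·6! - C(3,3)·5!
= 40320 - 15120 + 2160 - 120
= 27240

27240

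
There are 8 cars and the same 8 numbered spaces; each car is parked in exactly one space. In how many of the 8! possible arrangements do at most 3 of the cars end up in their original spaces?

39549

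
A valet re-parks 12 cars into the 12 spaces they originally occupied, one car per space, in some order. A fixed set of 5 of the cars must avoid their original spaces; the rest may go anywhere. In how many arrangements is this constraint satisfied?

Let A_j be the event that the j-th constrained one is fixed. By inclusion-exclusion over the 5 events:
Σ_{j=0}^{5} (-1)^j C(5,j)(12-j)!
= C(5,0)·12! - C(5,1)·11! + C(5,2)·10! - C(5,3)·9! + C(5,4)·8! - C(5,5)·7!
= 479001600 - 199584000 + 36288000 - 3628800 + 201600 - 5040
= 312273360

312273360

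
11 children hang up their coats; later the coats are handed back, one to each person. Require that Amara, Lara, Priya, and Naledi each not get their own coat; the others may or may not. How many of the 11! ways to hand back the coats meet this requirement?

27422640

Let A_j be the event that the j-th constrained one is fixed. By inclusion-exclusion over the 4 events:
Σ_{j=0}^{4} (-1)^j C(4,j)(11-j)!
= C(4,0)·11! - C(4,1)·10! + C(4,2)·9! - C(4,3)·8! + C(4,4)·7!
= 39916800 - 14515200 + 2177280 - 161280 + 5040
= 27422640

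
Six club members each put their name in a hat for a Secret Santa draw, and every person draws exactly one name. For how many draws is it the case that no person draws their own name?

265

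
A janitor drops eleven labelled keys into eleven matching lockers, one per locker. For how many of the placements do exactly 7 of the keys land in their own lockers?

Choose which 7 of the 11 are fixed: C(11,7) = 330.
The remaining 4 must be deranged: !4 = 9.
Total: 330 × 9 = 2970.

2970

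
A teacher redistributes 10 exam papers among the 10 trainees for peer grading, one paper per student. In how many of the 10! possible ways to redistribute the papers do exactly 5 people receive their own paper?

11088

Choose which 5 of the 10 are fixed: C(10,5) = 252.
The other 5 form a derangement: !5 = 44.
Total: 252 × 44 = 11088.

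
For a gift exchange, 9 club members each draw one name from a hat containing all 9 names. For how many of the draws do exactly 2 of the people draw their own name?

66744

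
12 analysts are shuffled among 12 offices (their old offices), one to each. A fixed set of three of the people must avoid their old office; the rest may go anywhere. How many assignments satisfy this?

369774720

Inclusion-exclusion on the 3 forbidden self-matches:
Σ_{j=0}^{3} (-1)^j C(3,j)(12-j)!
= C(3,0)·12! - C(3,1)·11! + C(3,2)·10! - C(3,3)·9!
= 479001600 - 119750400 + 10886400 - 362880
= 369774720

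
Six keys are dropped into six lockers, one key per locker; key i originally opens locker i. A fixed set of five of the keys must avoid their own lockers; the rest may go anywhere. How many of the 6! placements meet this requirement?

309

Inclusion-exclusion on the 5 forbidden self-matches:
Σ_{j=0}^{5} (-1)^j C(5,j)(6-j)!
= C(5,0)·6! - C(5,1)·5! + C(5,2)·4! - C(5,3)·3! + C(5,4)·2! - C(5,5)·1!
= 720 - 600 + 240 - 60 + 10 - 1
= 309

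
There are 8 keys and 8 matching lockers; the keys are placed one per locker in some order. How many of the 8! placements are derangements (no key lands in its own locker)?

!8 = 8! · Σ_{k=0}^{8} (-1)^k/k!
= 8! - 8!/1! + 8!/2! - 8!/3! + 8!/4! - 8!/5! + 8!/6! - 8!/7! + 8!/8!
= 40320 - 40320 + 20160 - 6720 + 1680 - 336 + 56 - 8 + 1
= 14833

14833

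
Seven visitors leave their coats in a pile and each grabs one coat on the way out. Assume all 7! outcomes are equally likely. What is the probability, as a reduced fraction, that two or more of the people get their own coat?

1331/5040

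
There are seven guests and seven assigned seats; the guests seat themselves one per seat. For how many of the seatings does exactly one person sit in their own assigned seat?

Pick the single fixed position: C(7,1) = 7 ways.
The remaining 6 must be deranged: !6 = 265.
Total: 7 × 265 = 1855.

1855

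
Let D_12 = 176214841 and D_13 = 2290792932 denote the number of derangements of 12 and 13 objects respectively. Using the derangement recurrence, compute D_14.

32071101049

D_14 = (14-1)·(D_13 + D_12) = 13·(2290792932 + 176214841) = 13·2467007773 = 32071101049.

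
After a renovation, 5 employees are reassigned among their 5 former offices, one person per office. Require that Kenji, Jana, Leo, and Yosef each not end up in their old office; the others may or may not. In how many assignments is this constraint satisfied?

Let A_j be the event that the j-th constrained one is fixed. By inclusion-exclusion over the 4 events:
Σ_{j=0}^{4} (-1)^j C(4,j)(5-j)!
= C(4,0)·5! - C(4,1)·4! + C(4,2)·3! - C(4,3)·2! + C(4,4)·1!
= 120 - 96 + 36 - 8 + 1
= 53

53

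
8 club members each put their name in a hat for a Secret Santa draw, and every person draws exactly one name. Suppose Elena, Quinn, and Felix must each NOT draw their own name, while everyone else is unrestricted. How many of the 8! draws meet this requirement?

27240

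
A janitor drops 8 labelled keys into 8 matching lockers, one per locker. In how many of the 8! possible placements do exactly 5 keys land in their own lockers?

Pick the 5 fixed positions: C(8,5) = 56 ways.
The other 3 form a derangement: !3 = 2.
Total: 56 × 2 = 112.

112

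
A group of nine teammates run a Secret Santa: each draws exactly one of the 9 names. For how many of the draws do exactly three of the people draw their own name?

22260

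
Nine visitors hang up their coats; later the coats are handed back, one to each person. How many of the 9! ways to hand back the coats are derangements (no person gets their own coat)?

133496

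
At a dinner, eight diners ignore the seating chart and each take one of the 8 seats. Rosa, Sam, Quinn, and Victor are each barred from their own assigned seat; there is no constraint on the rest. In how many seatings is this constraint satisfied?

24024

Inclusion-exclusion on the 4 forbidden self-matches:
Σ_{j=0}^{4} (-1)^j C(4,j)(8-j)!
= C(4,0)·8! - C(4,1)·7! + C(4,2)·6! - C(4,3)·5! + C(4,4)·4!
= 40320 - 20160 + 4320 - 480 + 24
= 24024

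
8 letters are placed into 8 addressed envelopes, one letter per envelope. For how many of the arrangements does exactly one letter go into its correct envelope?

14832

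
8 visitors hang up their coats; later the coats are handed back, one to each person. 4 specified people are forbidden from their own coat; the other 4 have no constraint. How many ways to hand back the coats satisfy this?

Let A_j be the event that the j-th constrained one is fixed. By inclusion-exclusion over the 4 events:
Σ_{j=0}^{4} (-1)^j C(4,j)(8-j)!
= C(4,0)·8! - C(4,1)·7! + C(4,2)·6! - C(4,3)·5! + C(4,4)·4!
= 40320 - 20160 + 4320 - 480 + 24
= 24024

24024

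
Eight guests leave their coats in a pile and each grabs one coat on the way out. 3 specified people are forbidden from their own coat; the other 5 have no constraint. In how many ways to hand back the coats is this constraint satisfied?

Let A_j be the event that the j-th constrained one is fixed. By inclusion-exclusion over the 3 events:
Σ_{j=0}^{3} (-1)^j C(3,j)(8-j)!
= C(3,0)·8! - C(3,1)·7! + C(3,2)·6! - C(3,3)·5!
= 40320 - 15120 + 2160 - 120
= 27240

27240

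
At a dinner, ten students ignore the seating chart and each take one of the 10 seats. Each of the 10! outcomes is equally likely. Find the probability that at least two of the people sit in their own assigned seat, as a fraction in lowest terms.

958879/3628800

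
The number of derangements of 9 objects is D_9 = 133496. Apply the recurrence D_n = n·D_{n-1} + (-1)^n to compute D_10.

1334961

D_10 = 10·133496 + 1 = 1334961.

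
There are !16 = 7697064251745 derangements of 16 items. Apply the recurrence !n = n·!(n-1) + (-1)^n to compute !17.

130850092279664

!17 = 17·7697064251745 - 1 = 130850092279664.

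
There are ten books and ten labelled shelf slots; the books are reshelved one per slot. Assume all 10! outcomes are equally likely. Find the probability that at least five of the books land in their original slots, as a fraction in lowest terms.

Favorable outcomes: Σ_{i≥5} C(10,i)·!(10-i) = 252·44 + 210·9 + 120·2 + 45·1 + 10·0 + 1·1 = 13264.
Total outcomes: 10! = 3628800.
Probability = 13264/3628800 = 829/226800.

829/226800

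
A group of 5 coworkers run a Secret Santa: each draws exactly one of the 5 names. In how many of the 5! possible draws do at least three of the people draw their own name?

# with exactly i fixed is C(5,i)·!(5-i); sum over i=3..5:
  i=3: C(5,3)·!2 = 10·1 = 10
  i=4: C(5,4)·!1 = 5·0 = 0
  i=5: C(5,5)·!0 = 1·1 = 1
Total = 11.

11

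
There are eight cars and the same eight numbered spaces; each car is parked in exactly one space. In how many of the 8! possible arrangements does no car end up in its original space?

The subfactorial !8 = [8!/e] (nearest integer).
8! = 40320, and 40320/e ≈ 14832.90, so !8 = 14833.

14833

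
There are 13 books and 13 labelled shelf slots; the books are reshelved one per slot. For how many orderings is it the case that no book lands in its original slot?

2290792932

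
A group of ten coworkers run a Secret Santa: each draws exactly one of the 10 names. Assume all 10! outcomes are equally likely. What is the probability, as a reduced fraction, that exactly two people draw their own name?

2119/11520

Favorable outcomes: C(10,2)·!8 = 45·14833 = 667485.
Total outcomes: 10! = 3628800.
Probability = 667485/3628800 = 2119/11520.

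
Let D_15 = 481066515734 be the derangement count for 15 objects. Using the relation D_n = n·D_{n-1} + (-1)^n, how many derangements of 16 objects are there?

7697064251745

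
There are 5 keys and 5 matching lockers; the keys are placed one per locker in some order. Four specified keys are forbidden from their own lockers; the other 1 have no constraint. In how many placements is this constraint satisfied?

53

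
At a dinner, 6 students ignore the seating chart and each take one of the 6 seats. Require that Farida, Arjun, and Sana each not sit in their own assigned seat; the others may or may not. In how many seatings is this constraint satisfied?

Inclusion-exclusion on the 3 forbidden self-matches:
Σ_{j=0}^{3} (-1)^j C(3,j)(6-j)!
= C(3,0)·6! - C(3,1)·5! + C(3,2)·4! - C(3,3)·3!
= 720 - 360 + 72 - 6
= 426

426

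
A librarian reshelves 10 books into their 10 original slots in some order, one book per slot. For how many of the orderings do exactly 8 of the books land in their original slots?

Choose which 8 of the 10 are fixed: C(10,8) = 45.
The remaining 2 must be deranged: !2 = 1.
Total: 45 × 1 = 45.

45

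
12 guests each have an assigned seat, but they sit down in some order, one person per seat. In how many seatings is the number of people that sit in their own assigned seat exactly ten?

Choose which 10 of the 12 are fixed: C(12,10) = 66.
The remaining 2 must be deranged: !2 = 1.
Total: 66 × 1 = 66.

66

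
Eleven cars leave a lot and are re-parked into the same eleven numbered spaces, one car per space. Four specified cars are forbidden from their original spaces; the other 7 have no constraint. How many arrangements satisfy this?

Inclusion-exclusion on the 4 forbidden self-matches:
Σ_{j=0}^{4} (-1)^j C(4,j)(11-j)!
= C(4,0)·11! - C(4,1)·10! + C(4,2)·9! - C(4,3)·8! + C(4,4)·7!
= 39916800 - 14515200 + 2177280 - 161280 + 5040
= 27422640

27422640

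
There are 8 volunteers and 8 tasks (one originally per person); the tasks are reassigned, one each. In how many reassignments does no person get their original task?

14833

!8 = 8! · Σ_{k=0}^{8} (-1)^k/k!
= 8! - 8!/1! + 8!/2! - 8!/3! + 8!/4! - 8!/5! + 8!/6! - 8!/7! + 8!/8!
= 40320 - 40320 + 20160 - 6720 + 1680 - 336 + 56 - 8 + 1
= 14833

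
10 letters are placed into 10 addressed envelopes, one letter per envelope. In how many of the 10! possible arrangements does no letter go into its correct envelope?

1334961

!10 = 10! · Σ_{k=0}^{10} (-1)^k/k!
= 10! - 10!/1! + 10!/2! - 10!/3! + 10!/4! - 10!/5! + 10!/6! - 10!/7! + 10!/8! - 10!/9! + 10!/10!
= 3628800 - 3628800 + 1814400 - 604800 + 151200 - 30240 + 5040 - 720 + 90 - 10 + 1
= 1334961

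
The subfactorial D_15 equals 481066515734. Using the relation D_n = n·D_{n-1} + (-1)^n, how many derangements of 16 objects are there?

7697064251745

D_16 = 16·481066515734 + 1 = 7697064251745.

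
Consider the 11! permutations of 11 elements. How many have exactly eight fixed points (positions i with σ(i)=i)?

330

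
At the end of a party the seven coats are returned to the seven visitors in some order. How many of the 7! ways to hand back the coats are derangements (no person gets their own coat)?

1854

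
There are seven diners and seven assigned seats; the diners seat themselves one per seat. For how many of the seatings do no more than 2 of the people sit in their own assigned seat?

4633

Sum C(7,i)·!(7-i) for i = 0..2:
  i=0: C(7,0)·!7 = 1·1854 = 1854
  i=1: C(7,1)·!6 = 7·265 = 1855
  i=2: C(7,2)·!5 = 21·44 = 924
Total = 4633.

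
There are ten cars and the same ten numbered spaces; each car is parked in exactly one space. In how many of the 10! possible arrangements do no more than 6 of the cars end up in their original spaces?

3628514

# with exactly i fixed is C(10,i)·!(10-i); sum over i=0..6:
  i=0: C(10,0)·!10 = 1·1334961 = 1334961
  i=1: C(10,1)·!9 = 10·133496 = 1334960
  i=2: C(10,2)·!8 = 45·14833 = 667485
  i=3: C(10,3)·!7 = 120·1854 = 222480
  i=4: C(10,4)·!6 = 210·265 = 55650
  i=5: C(10,5)·!5 = 252·44 = 11088
  i=6: C(10,6)·!4 = 210·9 = 1890
Total = 3628514.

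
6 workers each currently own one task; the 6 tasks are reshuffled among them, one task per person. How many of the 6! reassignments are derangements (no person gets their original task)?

265

Use !n = (n-1)(!(n-1) + !(n-2)).
!6 = 5·(44 + 9) = 5·53 = 265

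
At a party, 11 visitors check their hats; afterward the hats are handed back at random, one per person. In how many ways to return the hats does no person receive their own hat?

14684570

The number of derangements of 11 is !11 = Σ_{k=0}^{11} (-1)^k·11!/k!
= 11! - 11!/1! + 11!/2! - 11!/3! + 11!/4! - 11!/5! + 11!/6! - 11!/7! + 11!/8! - 11!/9! + 11!/10! - 11!/11!
= 39916800 - 39916800 + 19958400 - 6652800 + 1663200 - 332640 + 55440 - 7920 + 990 - 110 + 11 - 1
= 14684570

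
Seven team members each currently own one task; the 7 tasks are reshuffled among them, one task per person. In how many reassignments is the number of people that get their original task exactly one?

1855

Choose which one of the 7 is fixed: C(7,1) = 7.
The remaining 6 must be deranged: !6 = 265.
Total: 7 × 265 = 1855.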